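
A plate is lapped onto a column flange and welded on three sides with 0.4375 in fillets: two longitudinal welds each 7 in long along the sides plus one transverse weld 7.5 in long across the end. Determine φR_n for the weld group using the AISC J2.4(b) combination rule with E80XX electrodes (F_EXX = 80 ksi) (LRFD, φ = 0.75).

φR_n ≈ 258 kip

t_e = 0.707 × 0.4375 = 0.3093 in.
R_nwl = 0.6 × 80 × 0.3093 × 14 = 207.9 kip (longitudinal, 2 welds).
R_nwt = 0.6 × 80 × 0.3093 × 7.5 = 111.4 kip (transverse, base value).
(i) R_nwl + R_nwt = 319.2 kip; (ii) 0.85 R_nwl + 1.5 R_nwt = 343.7 kip.
R_n = max = 343.7 kip [governs: (ii)]; φR_n = 257.8 kip.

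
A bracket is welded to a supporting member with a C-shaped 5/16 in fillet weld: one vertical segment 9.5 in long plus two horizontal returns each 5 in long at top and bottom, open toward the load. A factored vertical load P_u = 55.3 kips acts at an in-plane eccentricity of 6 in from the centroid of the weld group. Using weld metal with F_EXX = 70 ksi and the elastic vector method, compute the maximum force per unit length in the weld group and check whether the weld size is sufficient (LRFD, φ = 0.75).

Total weld length L_w = 19.5 in. Treat welds as unit-width lines.
Centroid: x̄ = 2×5×2.5 / 19.5 = 1.282 in from the vertical weld.
Polar moment about centroid: J = I_x + I_y = [9.5³/12 + 2×5×4.75²] + [9.5×1.282² + 2(5³/12 + 5×1.218²)] = 348.4 in³.
Direct shear f_v = P/L_w = 55.3 / 19.5 = 2.836 kip/in (vertical).
Torsion M = P·e = 55.3 × 6 = 331.8 kip·in.
Critical point at (x, y) = (3.718, 4.75) from centroid. f_tx = M·y/J = 4.524 kip/in; f_ty = M·x/J = 3.541 kip/in.
Resultant f_max = √[f_tx² + (f_v + f_ty)²] = √[4.524² + (2.836 + 3.541)²] = 7.819 kip/in.
Capacity per unit length: φr_n = 0.75 × 0.6 × 70 × (0.707 × 0.3125) = 6.96 kip/in.
7.819 > 6.96 → NOT adequate.

f_max ≈ 7.82 kip/in; NOT adequate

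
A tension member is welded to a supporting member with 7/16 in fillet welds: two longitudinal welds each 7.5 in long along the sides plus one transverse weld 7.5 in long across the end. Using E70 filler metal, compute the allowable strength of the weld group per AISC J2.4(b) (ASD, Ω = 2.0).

E70XX → F_EXX = 70 ksi.
t_e = 0.707 × 0.4375 = 0.3093 in.
R_nwl = 0.6 × 70 × 0.3093 × 15 = 194.9 kip (longitudinal, 2 welds).
R_nwt = 0.6 × 70 × 0.3093 × 7.5 = 97.43 kip (transverse, base value).
(i) R_nwl + R_nwt = 292.3 kip; (ii) 0.85 R_nwl + 1.5 R_nwt = 311.8 kip.
R_n = max = 311.8 kip [governs: (ii)]; R_n/Ω = 155.9 kip.

R_n/Ω ≈ 156 kip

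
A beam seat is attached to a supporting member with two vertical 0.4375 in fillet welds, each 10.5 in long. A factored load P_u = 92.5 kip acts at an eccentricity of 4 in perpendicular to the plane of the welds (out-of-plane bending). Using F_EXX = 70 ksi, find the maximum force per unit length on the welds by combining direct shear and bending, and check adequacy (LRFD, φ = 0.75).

L_w = 2 × 10.5 = 21 in; section modulus (unit throat) S = 2 × L²/6 = 36.75 in².
Direct shear f_v = P/L_w = 92.5/21 = 4.405 kip/in.
Moment M = P × e = 92.5 × 4 = 370 kip·in; bending f_b = M/S = 10.07 kip/in.
f_max = √(f_v² + f_b²) = √(4.405² + 10.07²) = 10.99 kip/in.
φr_n = 0.75 × 0.6 × 70 × (0.707 × 0.4375) = 9.743 kip/in → NOT adequate.

f_max ≈ 11 kip/in; NOT adequate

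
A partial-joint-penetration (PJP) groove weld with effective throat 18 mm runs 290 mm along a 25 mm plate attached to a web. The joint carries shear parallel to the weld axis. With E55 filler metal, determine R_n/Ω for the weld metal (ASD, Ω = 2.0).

E55XX → F_EXX = 550 MPa.
Effective throat (given) t_e = 18 mm.
A_we = 18 × 290 = 5220 mm².
F_nw = 0.6 F_EXX = 330 MPa.
R_n/Ω = (330 × 5220) / 2.0 × 10⁻³ = 861.3 kN.

R_n/Ω ≈ 861 kN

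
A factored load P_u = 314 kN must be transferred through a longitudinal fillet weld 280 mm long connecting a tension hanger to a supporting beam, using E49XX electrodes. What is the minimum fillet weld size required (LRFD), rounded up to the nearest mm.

w = 8 mm

E49XX → F_EXX = 490 MPa.
Total weld length L = 280 mm.
Required throat t_e = P_u / (φ × 0.6 F_EXX × L) = 314 / (0.75 × 0.6 × 490 × 280 × 10⁻³) = 5.086 mm.
Required leg w = t_e / 0.707 = 7.194 mm → use 8 mm.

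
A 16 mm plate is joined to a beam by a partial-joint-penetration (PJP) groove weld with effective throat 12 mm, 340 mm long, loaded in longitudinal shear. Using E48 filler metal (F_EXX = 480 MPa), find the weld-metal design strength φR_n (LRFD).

φR_n ≈ 881 kN

Effective throat (given) t_e = 12 mm.
A_we = 12 × 340 = 4080 mm².
F_nw = 0.6 F_EXX = 288 MPa.
φR_n = 0.75 × 288 × 4080 × 10⁻³ = 881.3 kN.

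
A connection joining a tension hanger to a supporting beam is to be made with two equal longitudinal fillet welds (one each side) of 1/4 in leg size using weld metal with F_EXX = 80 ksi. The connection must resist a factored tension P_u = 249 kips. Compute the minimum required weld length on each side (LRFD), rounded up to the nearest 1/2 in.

L = 20 in on each side

Throat t_e = 0.707 × 0.25 = 0.1767 in.
φr_n = 0.75 × 0.6 × 80 × 0.1767 = 6.363 kips/in.
L_req = P_u / φr_n = 249 / 6.363 = 39.13 in total.
Per side: 39.13 / 2 = 19.57 in.
Round up → use L = 20 in on each side.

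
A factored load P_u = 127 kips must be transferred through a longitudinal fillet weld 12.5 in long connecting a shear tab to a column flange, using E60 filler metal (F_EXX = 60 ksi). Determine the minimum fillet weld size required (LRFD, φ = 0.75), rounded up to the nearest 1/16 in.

Total weld length L = 12.5 in.
Required throat t_e = P_u / (φ × 0.6 F_EXX × L) = 127 / (0.75 × 0.6 × 60 × 12.5) = 0.3763 in.
Required leg w = t_e / 0.707 = 0.5322 in → use 9/16 in.

w = 9/16 in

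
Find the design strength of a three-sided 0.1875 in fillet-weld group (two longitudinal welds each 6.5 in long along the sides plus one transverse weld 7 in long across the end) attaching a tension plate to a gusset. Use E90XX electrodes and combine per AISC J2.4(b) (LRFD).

φR_n ≈ 116 kip

E90XX → F_EXX = 90 ksi.
t_e = 0.707 × 0.1875 = 0.1326 in.
R_nwl = 0.6 × 90 × 0.1326 × 13 = 93.06 kip (longitudinal, 2 welds).
R_nwt = 0.6 × 90 × 0.1326 × 7 = 50.11 kip (transverse, base value).
(i) R_nwl + R_nwt = 143.2 kip; (ii) 0.85 R_nwl + 1.5 R_nwt = 154.3 kip.
R_n = max = 154.3 kip [governs: (ii)]; φR_n = 115.7 kip.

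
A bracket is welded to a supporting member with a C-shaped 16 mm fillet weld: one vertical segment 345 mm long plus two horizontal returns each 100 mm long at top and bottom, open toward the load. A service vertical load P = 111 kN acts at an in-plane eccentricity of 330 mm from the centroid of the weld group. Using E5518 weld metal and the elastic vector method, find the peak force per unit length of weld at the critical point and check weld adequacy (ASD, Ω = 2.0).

E55XX → F_EXX = 550 MPa.
Total weld length L_w = 545 mm. Treat welds as unit-width lines.
Centroid: x̄ = 2×100×50 / 545 = 18.35 mm from the vertical weld.
Polar moment about centroid: J = I_x + I_y = [345³/12 + 2×100×172.5²] + [345×18.35² + 2(100³/12 + 100×31.65²)] = 9856000 mm³.
Direct shear f_v = P/L_w = 111×10³ / 545 = 203.7 N/mm (vertical).
Torsion M = P·e = 111×10³ × 330 = 36630000 N·mm.
Critical point at (x, y) = (81.65, 172.5) from centroid. f_tx = M·y/J = 641.1 N/mm; f_ty = M·x/J = 303.4 N/mm.
Resultant f_max = √[f_tx² + (f_v + f_ty)²] = √[641.1² + (203.7 + 303.4)²] = 817.4 N/mm.
Capacity per unit length: r_n/Ω = (1/2.0) × 0.6 × 550 × (0.707 × 16) = 1866 N/mm.
817.4 ≤ 1866 → adequate.

f_max ≈ 817 N/mm; adequate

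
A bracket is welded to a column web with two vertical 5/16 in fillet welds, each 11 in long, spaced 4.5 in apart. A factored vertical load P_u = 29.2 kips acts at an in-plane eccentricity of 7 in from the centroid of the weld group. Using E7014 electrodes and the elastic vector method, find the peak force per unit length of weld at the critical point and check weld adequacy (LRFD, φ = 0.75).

f_max ≈ 4.33 kip/in; adequate

E70XX → F_EXX = 70 ksi.
Total weld length L_w = 22 in. Treat welds as unit-width lines.
Polar moment about centroid: J = 2[d³/12 + d(b/2)²] = 2[11³/12 + 11×2.25²] = 333.2 in³.
Direct shear f_v = P/L_w = 29.2 / 22 = 1.327 kip/in (vertical).
Torsion M = P·e = 29.2 × 7 = 204.4 kip·in.
Critical point at (x, y) = (2.25, 5.5) from centroid. f_tx = M·y/J = 3.374 kip/in; f_ty = M·x/J = 1.38 kip/in.
Resultant f_max = √[f_tx² + (f_v + f_ty)²] = √[3.374² + (1.327 + 1.38)²] = 4.326 kip/in.
Capacity per unit length: φr_n = 0.75 × 0.6 × 70 × (0.707 × 0.3125) = 6.96 kip/in.
4.326 ≤ 6.96 → adequate.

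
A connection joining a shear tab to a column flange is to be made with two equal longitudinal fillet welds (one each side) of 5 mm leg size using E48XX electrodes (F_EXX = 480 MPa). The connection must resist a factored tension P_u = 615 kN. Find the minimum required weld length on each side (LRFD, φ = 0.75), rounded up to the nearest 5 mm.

Throat t_e = 0.707 × 5 = 3.535 mm.
φr_n = 0.75 × 0.6 × 480 × 3.535 × 10⁻³ = 0.7636 kN/mm.
L_req = P_u / φr_n = 615 / 0.7636 = 805.4 mm total.
Per side: 805.4 / 2 = 402.7 mm.
Round up → use L = 405 mm on each side.

L = 405 mm on each side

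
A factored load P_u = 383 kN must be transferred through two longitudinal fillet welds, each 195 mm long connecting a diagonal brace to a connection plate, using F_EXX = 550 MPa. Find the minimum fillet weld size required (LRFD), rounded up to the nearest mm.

Total weld length L = 390 mm.
Required throat t_e = P_u / (φ × 0.6 F_EXX × L) = 383 / (0.75 × 0.6 × 550 × 390 × 10⁻³) = 3.968 mm.
Required leg w = t_e / 0.707 = 5.612 mm → use 6 mm.

w = 6 mm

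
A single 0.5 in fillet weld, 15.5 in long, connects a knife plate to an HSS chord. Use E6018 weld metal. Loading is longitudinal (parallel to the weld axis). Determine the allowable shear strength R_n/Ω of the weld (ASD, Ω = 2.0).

R_n/Ω ≈ 98.6 kip

E60XX → F_EXX = 60 ksi.
Effective throat t_e = 0.707 × 0.5 = 0.3535 in.
Total length L = 15.5 in; A_we = 0.3535 × 15.5 = 5.479 in².
F_nw = 0.6 F_EXX = 0.6 × 60 = 36 ksi.
R_n = 36 × 5.479 = 197.3 kip; R_n/Ω = 197.3/2.0 = 98.63 kip.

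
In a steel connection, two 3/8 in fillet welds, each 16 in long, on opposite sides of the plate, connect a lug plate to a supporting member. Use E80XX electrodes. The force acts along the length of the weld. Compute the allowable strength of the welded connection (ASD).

R_n/Ω ≈ 204 kips

E80XX → F_EXX = 80 ksi.
Effective throat t_e = 0.707 × 0.375 = 0.2651 in.
Total length L = 32 in; A_we = 0.2651 × 32 = 8.484 in².
F_nw = 0.6 F_EXX = 0.6 × 80 = 48 ksi.
R_n = 48 × 8.484 = 407.2 kips; R_n/Ω = 407.2/2.0 = 203.6 kips.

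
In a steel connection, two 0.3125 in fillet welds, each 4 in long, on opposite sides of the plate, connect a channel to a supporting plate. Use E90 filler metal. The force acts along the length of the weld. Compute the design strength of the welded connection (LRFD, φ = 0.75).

φR_n ≈ 71.6 kip

E90XX → F_EXX = 90 ksi.
Effective throat t_e = 0.707 × 0.3125 = 0.2209 in.
Total length L = 8 in; A_we = 0.2209 × 8 = 1.767 in².
F_nw = 0.6 F_EXX = 0.6 × 90 = 54 ksi.
φR_n = 0.75 × 54 × 1.767 = 71.58 kip.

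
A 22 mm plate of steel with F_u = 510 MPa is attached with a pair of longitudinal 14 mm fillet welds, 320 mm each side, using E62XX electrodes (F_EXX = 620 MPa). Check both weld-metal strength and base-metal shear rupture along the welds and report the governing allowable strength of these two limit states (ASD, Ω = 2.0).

R_n/Ω ≈ 1180 kN (weld metal governs)

t_e = 0.707 × 14 = 9.898 mm; L = 640 mm.
Weld metal: R_n/Ω = (1/2.0) × 0.6 × 620 × 9.898 × 640 × 10⁻³ = 1178 kN.
Base metal (shear rupture): R_n/Ω = (1/2.0) × 0.6 × 510 × 22 × 640 × 10⁻³ = 2154 kN.
Governing: weld metal.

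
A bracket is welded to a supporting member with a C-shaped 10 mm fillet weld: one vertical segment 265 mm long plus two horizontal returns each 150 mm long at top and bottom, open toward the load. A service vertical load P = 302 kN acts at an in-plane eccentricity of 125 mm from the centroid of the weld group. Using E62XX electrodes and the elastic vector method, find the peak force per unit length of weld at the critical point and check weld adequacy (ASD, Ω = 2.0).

E62XX → F_EXX = 620 MPa.
Total weld length L_w = 565 mm. Treat welds as unit-width lines.
Centroid: x̄ = 2×150×75 / 565 = 39.82 mm from the vertical weld.
Polar moment about centroid: J = I_x + I_y = [265³/12 + 2×150×132.5²] + [265×39.82² + 2(150³/12 + 150×35.18²)] = 8172000 mm³.
Direct shear f_v = P/L_w = 302×10³ / 565 = 534.5 N/mm (vertical).
Torsion M = P·e = 302×10³ × 125 = 37750000 N·mm.
Critical point at (x, y) = (110.2, 132.5) from centroid. f_tx = M·y/J = 612.1 N/mm; f_ty = M·x/J = 509 N/mm.
Resultant f_max = √[f_tx² + (f_v + f_ty)²] = √[612.1² + (534.5 + 509)²] = 1210 N/mm.
Capacity per unit length: r_n/Ω = (1/2.0) × 0.6 × 620 × (0.707 × 10) = 1315 N/mm.
1210 ≤ 1315 → adequate.

f_max ≈ 1210 N/mm; adequate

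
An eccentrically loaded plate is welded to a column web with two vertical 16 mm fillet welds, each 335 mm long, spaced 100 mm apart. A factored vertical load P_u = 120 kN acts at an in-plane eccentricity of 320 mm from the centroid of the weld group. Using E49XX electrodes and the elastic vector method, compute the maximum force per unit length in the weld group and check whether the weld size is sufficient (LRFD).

f_max ≈ 913 N/mm; adequate

E49XX → F_EXX = 490 MPa.
Total weld length L_w = 670 mm. Treat welds as unit-width lines.
Polar moment about centroid: J = 2[d³/12 + d(b/2)²] = 2[335³/12 + 335×50²] = 7941000 mm³.
Direct shear f_v = P/L_w = 120×10³ / 670 = 179.1 N/mm (vertical).
Torsion M = P·e = 120×10³ × 320 = 38400000 N·mm.
Critical point at (x, y) = (50, 167.5) from centroid. f_tx = M·y/J = 810 N/mm; f_ty = M·x/J = 241.8 N/mm.
Resultant f_max = √[f_tx² + (f_v + f_ty)²] = √[810² + (179.1 + 241.8)²] = 912.8 N/mm.
Capacity per unit length: φr_n = 0.75 × 0.6 × 490 × (0.707 × 16) = 2494 N/mm.
912.8 ≤ 2494 → adequate.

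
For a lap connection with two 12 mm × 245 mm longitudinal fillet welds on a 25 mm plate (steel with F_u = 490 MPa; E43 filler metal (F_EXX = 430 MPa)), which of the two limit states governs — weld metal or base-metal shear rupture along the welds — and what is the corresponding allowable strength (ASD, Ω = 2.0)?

t_e = 0.707 × 12 = 8.484 mm; L = 490 mm.
Weld metal: R_n/Ω = (1/2.0) × 0.6 × 430 × 8.484 × 490 × 10⁻³ = 536.3 kN.
Base metal (shear rupture): R_n/Ω = (1/2.0) × 0.6 × 490 × 25 × 490 × 10⁻³ = 1801 kN.
Governing: weld metal.

R_n/Ω ≈ 536 kN (weld metal governs)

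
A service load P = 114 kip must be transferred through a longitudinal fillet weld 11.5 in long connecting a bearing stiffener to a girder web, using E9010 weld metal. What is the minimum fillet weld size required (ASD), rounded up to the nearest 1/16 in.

w = 9/16 in

E90XX → F_EXX = 90 ksi.
Total weld length L = 11.5 in.
Required throat t_e = P × Ω / (0.6 F_EXX × L) = 114 × 2.0 / (0.6 × 90 × 11.5) = 0.3671 in.
Required leg w = t_e / 0.707 = 0.5193 in → use 9/16 in.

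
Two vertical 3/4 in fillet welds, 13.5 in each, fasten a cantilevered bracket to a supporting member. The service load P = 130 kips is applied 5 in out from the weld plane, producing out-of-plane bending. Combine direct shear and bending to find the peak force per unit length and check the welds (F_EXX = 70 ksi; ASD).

f_max ≈ 11.7 kip/in; NOT adequate

L_w = 2 × 13.5 = 27 in; section modulus (unit throat) S = 2 × L²/6 = 60.75 in².
Direct shear f_v = P/L_w = 130/27 = 4.815 kip/in.
Moment M = P × e = 130 × 5 = 650 kip·in; bending f_b = M/S = 10.7 kip/in.
f_max = √(f_v² + f_b²) = √(4.815² + 10.7²) = 11.73 kip/in.
r_n/Ω = (1/2.0) × 0.6 × 70 × (0.707 × 0.75) = 11.14 kip/in → NOT adequate.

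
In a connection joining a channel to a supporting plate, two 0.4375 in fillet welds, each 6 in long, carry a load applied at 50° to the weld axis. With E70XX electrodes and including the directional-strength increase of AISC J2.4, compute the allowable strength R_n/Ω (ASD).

R_n/Ω ≈ 104 kips

E70XX → F_EXX = 70 ksi.
t_e = 0.707 × 0.4375 = 0.3093 in; A_we = 0.3093 × 12 = 3.712 in².
Directional factor: 1.0 + 0.5 sin^1.5(50°) = 1.335.
F_nw = 0.6 × 70 × 1.335 = 56.08 ksi.
R_n/Ω = (56.08 × 3.712) / 2.0 = 104.1 kips.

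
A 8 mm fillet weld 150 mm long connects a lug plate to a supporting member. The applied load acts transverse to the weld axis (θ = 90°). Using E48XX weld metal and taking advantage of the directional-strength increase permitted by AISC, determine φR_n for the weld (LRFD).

φR_n ≈ 275 kN

E48XX → F_EXX = 480 MPa.
t_e = 0.707 × 8 = 5.656 mm; A_we = 5.656 × 150 = 848.4 mm².
Directional factor: 1.0 + 0.5 sin^1.5(90°) = 1.5.
F_nw = 0.6 × 480 × 1.5 = 432 MPa.
φR_n = 0.75 × 432 × 848.4 × 10⁻³ = 274.9 kN.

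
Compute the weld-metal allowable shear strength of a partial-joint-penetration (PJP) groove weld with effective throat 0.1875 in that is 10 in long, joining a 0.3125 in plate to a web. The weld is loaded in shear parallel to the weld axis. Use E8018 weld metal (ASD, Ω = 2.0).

E80XX → F_EXX = 80 ksi.
Effective throat (given) t_e = 0.1875 in.
A_we = 0.1875 × 10 = 1.875 in².
F_nw = 0.6 F_EXX = 48 ksi.
R_n/Ω = (48 × 1.875) / 2.0 = 45 kips.

R_n/Ω ≈ 45 kips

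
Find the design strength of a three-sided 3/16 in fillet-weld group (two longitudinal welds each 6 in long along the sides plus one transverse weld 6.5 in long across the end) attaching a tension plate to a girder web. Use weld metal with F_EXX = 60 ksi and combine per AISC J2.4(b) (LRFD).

φR_n ≈ 71.4 kips

t_e = 0.707 × 0.1875 = 0.1326 in.
R_nwl = 0.6 × 60 × 0.1326 × 12 = 57.27 kips (longitudinal, 2 welds).
R_nwt = 0.6 × 60 × 0.1326 × 6.5 = 31.02 kips (transverse, base value).
(i) R_nwl + R_nwt = 88.29 kips; (ii) 0.85 R_nwl + 1.5 R_nwt = 95.21 kips.
R_n = max = 95.21 kips [governs: (ii)]; φR_n = 71.4 kips.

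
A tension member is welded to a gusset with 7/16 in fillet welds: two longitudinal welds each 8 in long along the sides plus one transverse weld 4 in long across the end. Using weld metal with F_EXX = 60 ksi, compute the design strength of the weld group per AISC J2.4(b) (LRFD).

t_e = 0.707 × 0.4375 = 0.3093 in.
R_nwl = 0.6 × 60 × 0.3093 × 16 = 178.2 kip (longitudinal, 2 welds).
R_nwt = 0.6 × 60 × 0.3093 × 4 = 44.54 kip (transverse, base value).
(i) R_nwl + R_nwt = 222.7 kip; (ii) 0.85 R_nwl + 1.5 R_nwt = 218.3 kip.
R_n = max = 222.7 kip [governs: (i)]; φR_n = 167 kip.

φR_n ≈ 167 kip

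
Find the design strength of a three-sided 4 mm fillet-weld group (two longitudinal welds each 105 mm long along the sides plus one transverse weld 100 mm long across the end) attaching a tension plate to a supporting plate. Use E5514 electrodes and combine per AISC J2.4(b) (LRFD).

E55XX → F_EXX = 550 MPa.
t_e = 0.707 × 4 = 2.828 mm.
R_nwl = 0.6 × 550 × 2.828 × 210 × 10⁻³ = 196 kN (longitudinal, 2 welds).
R_nwt = 0.6 × 550 × 2.828 × 100 × 10⁻³ = 93.32 kN (transverse, base value).
(i) R_nwl + R_nwt = 289.3 kN; (ii) 0.85 R_nwl + 1.5 R_nwt = 306.6 kN.
R_n = max = 306.6 kN [governs: (ii)]; φR_n = 229.9 kN.

φR_n ≈ 230 kN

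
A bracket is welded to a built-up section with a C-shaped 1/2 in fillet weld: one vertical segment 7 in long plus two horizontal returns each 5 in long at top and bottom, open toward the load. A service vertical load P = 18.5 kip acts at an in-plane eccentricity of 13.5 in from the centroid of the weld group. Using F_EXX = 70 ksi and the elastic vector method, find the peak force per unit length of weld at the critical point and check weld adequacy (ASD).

Total weld length L_w = 17 in. Treat welds as unit-width lines.
Centroid: x̄ = 2×5×2.5 / 17 = 1.471 in from the vertical weld.
Polar moment about centroid: J = I_x + I_y = [7³/12 + 2×5×3.5²] + [7×1.471² + 2(5³/12 + 5×1.029²)] = 197.7 in³.
Direct shear f_v = P/L_w = 18.5 / 17 = 1.088 kip/in (vertical).
Torsion M = P·e = 18.5 × 13.5 = 249.75 kip·in.
Critical point at (x, y) = (3.529, 3.5) from centroid. f_tx = M·y/J = 4.423 kip/in; f_ty = M·x/J = 4.46 kip/in.
Resultant f_max = √[f_tx² + (f_v + f_ty)²] = √[4.423² + (1.088 + 4.46)²] = 7.095 kip/in.
Capacity per unit length: r_n/Ω = (1/2.0) × 0.6 × 70 × (0.707 × 0.5) = 7.423 kip/in.
7.095 ≤ 7.423 → adequate.

f_max ≈ 7.09 kip/in; adequate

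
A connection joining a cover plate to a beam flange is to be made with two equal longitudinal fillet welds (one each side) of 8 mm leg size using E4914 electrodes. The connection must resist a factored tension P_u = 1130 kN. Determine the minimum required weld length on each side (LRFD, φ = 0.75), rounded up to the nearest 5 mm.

E49XX → F_EXX = 490 MPa.
Throat t_e = 0.707 × 8 = 5.656 mm.
φr_n = 0.75 × 0.6 × 490 × 5.656 × 10⁻³ = 1.247 kN/mm.
L_req = P_u / φr_n = 1130 / 1.247 = 906.1 mm total.
Per side: 906.1 / 2 = 453 mm.
Round up → use L = 455 mm on each side.

L = 455 mm on each side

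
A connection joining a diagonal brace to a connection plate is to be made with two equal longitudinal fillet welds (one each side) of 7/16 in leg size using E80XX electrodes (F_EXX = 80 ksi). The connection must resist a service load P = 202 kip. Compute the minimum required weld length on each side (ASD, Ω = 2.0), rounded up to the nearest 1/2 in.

Throat t_e = 0.707 × 0.4375 = 0.3093 in.
r_n/Ω = (0.6 × 80 × 0.3093) / 2.0 = 7.423 kip/in.
L_req = P / (r_n/Ω) = 202 / 7.423 = 27.21 in total.
Per side: 27.21 / 2 = 13.61 in.
Round up → use L = 14 in on each side.

L = 14 in on each side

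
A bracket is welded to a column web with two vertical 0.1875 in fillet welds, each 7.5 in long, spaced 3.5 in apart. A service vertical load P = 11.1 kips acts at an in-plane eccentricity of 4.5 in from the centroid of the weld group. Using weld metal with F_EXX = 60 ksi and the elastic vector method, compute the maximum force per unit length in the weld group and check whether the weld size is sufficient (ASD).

f_max ≈ 2.2 kip/in; adequate

Total weld length L_w = 15 in. Treat welds as unit-width lines.
Polar moment about centroid: J = 2[d³/12 + d(b/2)²] = 2[7.5³/12 + 7.5×1.75²] = 116.2 in³.
Direct shear f_v = P/L_w = 11.1 / 15 = 0.74 kip/in (vertical).
Torsion M = P·e = 11.1 × 4.5 = 49.95 kip·in.
Critical point at (x, y) = (1.75, 3.75) from centroid. f_tx = M·y/J = 1.611 kip/in; f_ty = M·x/J = 0.7519 kip/in.
Resultant f_max = √[f_tx² + (f_v + f_ty)²] = √[1.611² + (0.74 + 0.7519)²] = 2.196 kip/in.
Capacity per unit length: r_n/Ω = (1/2.0) × 0.6 × 60 × (0.707 × 0.1875) = 2.386 kip/in.
2.196 ≤ 2.386 → adequate.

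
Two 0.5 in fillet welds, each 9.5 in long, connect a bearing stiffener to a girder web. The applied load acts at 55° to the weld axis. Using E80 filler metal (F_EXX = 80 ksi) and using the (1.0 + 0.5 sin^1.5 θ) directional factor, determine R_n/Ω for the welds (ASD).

t_e = 0.707 × 0.5 = 0.3535 in; A_we = 0.3535 × 19 = 6.716 in².
Directional factor: 1.0 + 0.5 sin^1.5(55°) = 1.371.
F_nw = 0.6 × 80 × 1.371 = 65.79 ksi.
R_n/Ω = (65.79 × 6.716) / 2.0 = 221 kips.

R_n/Ω ≈ 221 kips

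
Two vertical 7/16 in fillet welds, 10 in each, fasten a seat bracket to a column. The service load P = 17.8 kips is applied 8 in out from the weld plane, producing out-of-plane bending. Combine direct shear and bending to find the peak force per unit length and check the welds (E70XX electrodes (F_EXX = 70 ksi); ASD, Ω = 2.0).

L_w = 2 × 10 = 20 in; section modulus (unit throat) S = 2 × L²/6 = 33.33 in².
Direct shear f_v = P/L_w = 17.8/20 = 0.89 kip/in.
Moment M = P × e = 17.8 × 8 = 142.4 kip·in; bending f_b = M/S = 4.272 kip/in.
f_max = √(f_v² + f_b²) = √(0.89² + 4.272²) = 4.364 kip/in.
r_n/Ω = (1/2.0) × 0.6 × 70 × (0.707 × 0.4375) = 6.496 kip/in → adequate.

f_max ≈ 4.36 kip/in; adequate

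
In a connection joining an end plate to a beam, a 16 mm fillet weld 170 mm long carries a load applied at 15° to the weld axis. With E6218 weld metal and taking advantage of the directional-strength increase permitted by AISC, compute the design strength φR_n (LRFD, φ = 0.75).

E62XX → F_EXX = 620 MPa.
t_e = 0.707 × 16 = 11.31 mm; A_we = 11.31 × 170 = 1923 mm².
Directional factor: 1.0 + 0.5 sin^1.5(15°) = 1.066.
F_nw = 0.6 × 620 × 1.066 = 396.5 MPa.
φR_n = 0.75 × 396.5 × 1923 × 10⁻³ = 571.9 kN.

φR_n ≈ 572 kN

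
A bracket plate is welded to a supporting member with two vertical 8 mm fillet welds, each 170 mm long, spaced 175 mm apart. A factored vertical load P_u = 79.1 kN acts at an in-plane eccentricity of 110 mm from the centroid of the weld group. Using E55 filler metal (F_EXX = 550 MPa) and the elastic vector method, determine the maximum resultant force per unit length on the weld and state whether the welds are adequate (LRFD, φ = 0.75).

Total weld length L_w = 340 mm. Treat welds as unit-width lines.
Polar moment about centroid: J = 2[d³/12 + d(b/2)²] = 2[170³/12 + 170×87.5²] = 3422000 mm³.
Direct shear f_v = P/L_w = 79.1×10³ / 340 = 232.6 N/mm (vertical).
Torsion M = P·e = 79.1×10³ × 110 = 8701000 N·mm.
Critical point at (x, y) = (87.5, 85) from centroid. f_tx = M·y/J = 216.1 N/mm; f_ty = M·x/J = 222.5 N/mm.
Resultant f_max = √[f_tx² + (f_v + f_ty)²] = √[216.1² + (232.6 + 222.5)²] = 503.8 N/mm.
Capacity per unit length: φr_n = 0.75 × 0.6 × 550 × (0.707 × 8) = 1400 N/mm.
503.8 ≤ 1400 → adequate.

f_max ≈ 504 N/mm; adequate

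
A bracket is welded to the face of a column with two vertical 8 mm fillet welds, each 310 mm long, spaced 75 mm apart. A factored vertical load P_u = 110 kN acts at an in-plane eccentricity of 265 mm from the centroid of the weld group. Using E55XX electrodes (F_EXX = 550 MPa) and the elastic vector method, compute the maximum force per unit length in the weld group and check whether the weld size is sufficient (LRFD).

f_max ≈ 856 N/mm; adequate

Total weld length L_w = 620 mm. Treat welds as unit-width lines.
Polar moment about centroid: J = 2[d³/12 + d(b/2)²] = 2[310³/12 + 310×37.5²] = 5837000 mm³.
Direct shear f_v = P/L_w = 110×10³ / 620 = 177.4 N/mm (vertical).
Torsion M = P·e = 110×10³ × 265 = 29150000 N·mm.
Critical point at (x, y) = (37.5, 155) from centroid. f_tx = M·y/J = 774.1 N/mm; f_ty = M·x/J = 187.3 N/mm.
Resultant f_max = √[f_tx² + (f_v + f_ty)²] = √[774.1² + (177.4 + 187.3)²] = 855.7 N/mm.
Capacity per unit length: φr_n = 0.75 × 0.6 × 550 × (0.707 × 8) = 1400 N/mm.
855.7 ≤ 1400 → adequate.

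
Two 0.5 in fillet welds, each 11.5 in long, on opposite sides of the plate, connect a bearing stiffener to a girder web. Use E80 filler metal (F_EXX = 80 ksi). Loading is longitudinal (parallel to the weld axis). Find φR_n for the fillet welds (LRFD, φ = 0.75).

Effective throat t_e = 0.707 × 0.5 = 0.3535 in.
Total length L = 23 in; A_we = 0.3535 × 23 = 8.13 in².
F_nw = 0.6 F_EXX = 0.6 × 80 = 48 ksi.
φR_n = 0.75 × 48 × 8.13 = 292.7 kips.

φR_n ≈ 293 kips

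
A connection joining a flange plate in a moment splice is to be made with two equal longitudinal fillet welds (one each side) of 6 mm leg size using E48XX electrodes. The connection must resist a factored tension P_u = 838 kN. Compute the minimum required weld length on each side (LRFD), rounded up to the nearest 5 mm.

L = 460 mm on each side

E48XX → F_EXX = 480 MPa.
Throat t_e = 0.707 × 6 = 4.242 mm.
φr_n = 0.75 × 0.6 × 480 × 4.242 × 10⁻³ = 0.9163 kN/mm.
L_req = P_u / φr_n = 838 / 0.9163 = 914.6 mm total.
Per side: 914.6 / 2 = 457.3 mm.
Round up → use L = 460 mm on each side.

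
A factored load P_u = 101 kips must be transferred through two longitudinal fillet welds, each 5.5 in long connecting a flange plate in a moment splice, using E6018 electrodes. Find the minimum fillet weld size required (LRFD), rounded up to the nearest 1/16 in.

w = 1/2 in

E60XX → F_EXX = 60 ksi.
Total weld length L = 11 in.
Required throat t_e = P_u / (φ × 0.6 F_EXX × L) = 101 / (0.75 × 0.6 × 60 × 11) = 0.3401 in.
Required leg w = t_e / 0.707 = 0.481 in → use 1/2 in.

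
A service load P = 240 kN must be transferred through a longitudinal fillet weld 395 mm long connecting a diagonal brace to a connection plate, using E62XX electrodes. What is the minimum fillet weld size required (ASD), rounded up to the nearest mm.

w = 5 mm

E62XX → F_EXX = 620 MPa.
Total weld length L = 395 mm.
Required throat t_e = P × Ω / (0.6 F_EXX × L) = 240 × 2.0 / (0.6 × 620 × 395 × 10⁻³) = 3.267 mm.
Required leg w = t_e / 0.707 = 4.62 mm → use 5 mm.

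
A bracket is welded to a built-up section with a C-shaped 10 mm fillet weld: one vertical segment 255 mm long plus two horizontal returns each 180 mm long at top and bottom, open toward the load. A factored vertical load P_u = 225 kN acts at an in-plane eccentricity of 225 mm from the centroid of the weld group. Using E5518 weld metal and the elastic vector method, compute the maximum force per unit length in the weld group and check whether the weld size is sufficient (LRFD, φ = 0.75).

E55XX → F_EXX = 550 MPa.
Total weld length L_w = 615 mm. Treat welds as unit-width lines.
Centroid: x̄ = 2×180×90 / 615 = 52.68 mm from the vertical weld.
Polar moment about centroid: J = I_x + I_y = [255³/12 + 2×180×127.5²] + [255×52.68² + 2(180³/12 + 180×37.32²)] = 9415000 mm³.
Direct shear f_v = P/L_w = 225×10³ / 615 = 365.9 N/mm (vertical).
Torsion M = P·e = 225×10³ × 225 = 50625000 N·mm.
Critical point at (x, y) = (127.3, 127.5) from centroid. f_tx = M·y/J = 685.6 N/mm; f_ty = M·x/J = 684.6 N/mm.
Resultant f_max = √[f_tx² + (f_v + f_ty)²] = √[685.6² + (365.9 + 684.6)²] = 1254 N/mm.
Capacity per unit length: φr_n = 0.75 × 0.6 × 550 × (0.707 × 10) = 1750 N/mm.
1254 ≤ 1750 → adequate.

f_max ≈ 1250 N/mm; adequate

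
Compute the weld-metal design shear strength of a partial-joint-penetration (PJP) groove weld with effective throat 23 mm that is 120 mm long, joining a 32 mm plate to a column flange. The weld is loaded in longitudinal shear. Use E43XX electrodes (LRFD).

φR_n ≈ 534 kN

E43XX → F_EXX = 430 MPa.
Effective throat (given) t_e = 23 mm.
A_we = 23 × 120 = 2760 mm².
F_nw = 0.6 F_EXX = 258 MPa.
φR_n = 0.75 × 258 × 2760 × 10⁻³ = 534.1 kN.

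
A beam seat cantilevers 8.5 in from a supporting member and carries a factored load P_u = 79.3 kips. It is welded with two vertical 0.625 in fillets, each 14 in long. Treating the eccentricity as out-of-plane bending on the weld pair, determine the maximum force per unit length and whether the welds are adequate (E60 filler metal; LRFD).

f_max ≈ 10.7 kip/in; adequate

E60XX → F_EXX = 60 ksi.
L_w = 2 × 14 = 28 in; section modulus (unit throat) S = 2 × L²/6 = 65.33 in².
Direct shear f_v = P/L_w = 79.3/28 = 2.832 kip/in.
Moment M = P × e = 79.3 × 8.5 = 674.05 kip·in; bending f_b = M/S = 10.32 kip/in.
f_max = √(f_v² + f_b²) = √(2.832² + 10.32²) = 10.7 kip/in.
φr_n = 0.75 × 0.6 × 60 × (0.707 × 0.625) = 11.93 kip/in → adequate.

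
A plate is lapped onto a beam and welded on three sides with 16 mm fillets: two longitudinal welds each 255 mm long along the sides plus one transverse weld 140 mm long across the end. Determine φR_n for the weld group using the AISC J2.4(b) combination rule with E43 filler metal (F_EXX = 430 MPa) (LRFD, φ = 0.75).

t_e = 0.707 × 16 = 11.31 mm.
R_nwl = 0.6 × 430 × 11.31 × 510 × 10⁻³ = 1488 kN (longitudinal, 2 welds).
R_nwt = 0.6 × 430 × 11.31 × 140 × 10⁻³ = 408.6 kN (transverse, base value).
(i) R_nwl + R_nwt = 1897 kN; (ii) 0.85 R_nwl + 1.5 R_nwt = 1878 kN.
R_n = max = 1897 kN [governs: (i)]; φR_n = 1423 kN.

φR_n ≈ 1420 kN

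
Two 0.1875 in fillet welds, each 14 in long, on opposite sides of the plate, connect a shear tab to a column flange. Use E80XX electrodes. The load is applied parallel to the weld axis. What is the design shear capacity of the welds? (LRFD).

φR_n ≈ 134 kips

E80XX → F_EXX = 80 ksi.
Effective throat t_e = 0.707 × 0.1875 = 0.1326 in.
Total length L = 28 in; A_we = 0.1326 × 28 = 3.712 in².
F_nw = 0.6 F_EXX = 0.6 × 80 = 48 ksi.
φR_n = 0.75 × 48 × 3.712 = 133.6 kips.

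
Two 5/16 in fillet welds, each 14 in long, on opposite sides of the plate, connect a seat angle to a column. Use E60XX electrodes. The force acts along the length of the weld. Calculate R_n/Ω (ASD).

R_n/Ω ≈ 111 kip

E60XX → F_EXX = 60 ksi.
Effective throat t_e = 0.707 × 0.3125 = 0.2209 in.
Total length L = 28 in; A_we = 0.2209 × 28 = 6.186 in².
F_nw = 0.6 F_EXX = 0.6 × 60 = 36 ksi.
R_n = 36 × 6.186 = 222.7 kip; R_n/Ω = 222.7/2.0 = 111.4 kip.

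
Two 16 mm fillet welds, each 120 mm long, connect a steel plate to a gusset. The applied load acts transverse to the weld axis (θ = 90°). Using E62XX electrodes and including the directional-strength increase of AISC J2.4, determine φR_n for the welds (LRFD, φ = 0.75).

φR_n ≈ 1140 kN

E62XX → F_EXX = 620 MPa.
t_e = 0.707 × 16 = 11.31 mm; A_we = 11.31 × 240 = 2715 mm².
Directional factor: 1.0 + 0.5 sin^1.5(90°) = 1.5.
F_nw = 0.6 × 620 × 1.5 = 558 MPa.
φR_n = 0.75 × 558 × 2715 × 10⁻³ = 1136 kN.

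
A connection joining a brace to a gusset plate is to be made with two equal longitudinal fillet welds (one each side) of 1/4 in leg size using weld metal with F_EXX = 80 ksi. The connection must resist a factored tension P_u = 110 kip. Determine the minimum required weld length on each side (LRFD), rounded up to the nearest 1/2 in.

Throat t_e = 0.707 × 0.25 = 0.1767 in.
φr_n = 0.75 × 0.6 × 80 × 0.1767 = 6.363 kip/in.
L_req = P_u / φr_n = 110 / 6.363 = 17.29 in total.
Per side: 17.29 / 2 = 8.644 in.
Round up → use L = 9 in on each side.

L = 9 in on each side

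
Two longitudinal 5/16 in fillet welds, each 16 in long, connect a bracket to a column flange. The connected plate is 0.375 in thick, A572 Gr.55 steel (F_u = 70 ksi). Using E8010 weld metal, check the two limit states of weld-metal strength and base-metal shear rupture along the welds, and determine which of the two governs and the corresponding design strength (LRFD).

E80XX → F_EXX = 80 ksi.
t_e = 0.707 × 0.3125 = 0.2209 in; L = 32 in.
Weld metal: φR_n = 0.75 × 0.6 × 80 × 0.2209 × 32 = 254.5 kips.
Base metal (shear rupture): φR_n = 0.75 × 0.6 × 70 × 0.375 × 32 = 378 kips.
Governing: weld metal.

φR_n ≈ 255 kips (weld metal governs)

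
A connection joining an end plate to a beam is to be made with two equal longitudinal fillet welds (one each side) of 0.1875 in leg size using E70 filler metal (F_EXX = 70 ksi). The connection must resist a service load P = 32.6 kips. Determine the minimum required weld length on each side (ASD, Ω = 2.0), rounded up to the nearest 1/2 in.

L = 6 in on each side

Throat t_e = 0.707 × 0.1875 = 0.1326 in.
r_n/Ω = (0.6 × 70 × 0.1326) / 2.0 = 2.784 kip/in.
L_req = P / (r_n/Ω) = 32.6 / 2.784 = 11.71 in total.
Per side: 11.71 / 2 = 5.855 in.
Round up → use L = 6 in on each side.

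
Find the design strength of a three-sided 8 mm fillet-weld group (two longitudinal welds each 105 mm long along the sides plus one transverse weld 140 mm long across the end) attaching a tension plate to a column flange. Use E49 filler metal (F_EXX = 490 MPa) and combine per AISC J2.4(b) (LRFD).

φR_n ≈ 485 kN

t_e = 0.707 × 8 = 5.656 mm.
R_nwl = 0.6 × 490 × 5.656 × 210 × 10⁻³ = 349.2 kN (longitudinal, 2 welds).
R_nwt = 0.6 × 490 × 5.656 × 140 × 10⁻³ = 232.8 kN (transverse, base value).
(i) R_nwl + R_nwt = 582 kN; (ii) 0.85 R_nwl + 1.5 R_nwt = 646 kN.
R_n = max = 646 kN [governs: (ii)]; φR_n = 484.5 kN.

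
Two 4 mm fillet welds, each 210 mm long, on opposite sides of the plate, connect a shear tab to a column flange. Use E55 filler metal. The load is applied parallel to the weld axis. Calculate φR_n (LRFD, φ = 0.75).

φR_n ≈ 294 kN

E55XX → F_EXX = 550 MPa.
Effective throat t_e = 0.707 × 4 = 2.828 mm.
Total length L = 420 mm; A_we = 2.828 × 420 = 1188 mm².
F_nw = 0.6 F_EXX = 0.6 × 550 = 330 MPa.
φR_n = 0.75 × 330 × 1188 × 10⁻³ = 294 kN.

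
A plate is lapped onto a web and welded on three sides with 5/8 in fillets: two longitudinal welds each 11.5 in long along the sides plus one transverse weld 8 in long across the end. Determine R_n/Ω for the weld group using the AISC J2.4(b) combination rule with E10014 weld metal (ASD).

R_n/Ω ≈ 418 kip

E100XX → F_EXX = 100 ksi.
t_e = 0.707 × 0.625 = 0.4419 in.
R_nwl = 0.6 × 100 × 0.4419 × 23 = 609.8 kip (longitudinal, 2 welds).
R_nwt = 0.6 × 100 × 0.4419 × 8 = 212.1 kip (transverse, base value).
(i) R_nwl + R_nwt = 821.9 kip; (ii) 0.85 R_nwl + 1.5 R_nwt = 836.5 kip.
R_n = max = 836.5 kip [governs: (ii)]; R_n/Ω = 418.2 kip.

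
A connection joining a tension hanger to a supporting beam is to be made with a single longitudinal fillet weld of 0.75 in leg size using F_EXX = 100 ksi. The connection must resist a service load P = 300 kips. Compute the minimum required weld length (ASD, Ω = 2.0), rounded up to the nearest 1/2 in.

L = 19 in

Throat t_e = 0.707 × 0.75 = 0.5302 in.
r_n/Ω = (0.6 × 100 × 0.5302) / 2.0 = 15.91 kip/in.
L_req = P / (r_n/Ω) = 300 / 15.91 = 18.86 in total.
Round up → use L = 19 in.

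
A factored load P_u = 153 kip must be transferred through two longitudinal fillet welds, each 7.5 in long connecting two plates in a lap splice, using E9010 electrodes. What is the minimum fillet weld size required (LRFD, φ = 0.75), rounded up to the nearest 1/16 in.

w = 3/8 in

E90XX → F_EXX = 90 ksi.
Total weld length L = 15 in.
Required throat t_e = P_u / (φ × 0.6 F_EXX × L) = 153 / (0.75 × 0.6 × 90 × 15) = 0.2519 in.
Required leg w = t_e / 0.707 = 0.3562 in → use 3/8 in.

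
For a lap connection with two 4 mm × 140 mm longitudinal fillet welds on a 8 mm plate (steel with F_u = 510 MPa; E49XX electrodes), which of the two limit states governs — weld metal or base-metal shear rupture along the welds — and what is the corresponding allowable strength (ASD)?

R_n/Ω ≈ 116 kN (weld metal governs)

E49XX → F_EXX = 490 MPa.
t_e = 0.707 × 4 = 2.828 mm; L = 280 mm.
Weld metal: R_n/Ω = (1/2.0) × 0.6 × 490 × 2.828 × 280 × 10⁻³ = 116.4 kN.
Base metal (shear rupture): R_n/Ω = (1/2.0) × 0.6 × 510 × 8 × 280 × 10⁻³ = 342.7 kN.
Governing: weld metal.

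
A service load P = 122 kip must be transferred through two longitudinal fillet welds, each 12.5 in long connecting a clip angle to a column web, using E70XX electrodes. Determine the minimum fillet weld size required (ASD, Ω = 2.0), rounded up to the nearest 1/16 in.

E70XX → F_EXX = 70 ksi.
Total weld length L = 25 in.
Required throat t_e = P × Ω / (0.6 F_EXX × L) = 122 × 2.0 / (0.6 × 70 × 25) = 0.2324 in.
Required leg w = t_e / 0.707 = 0.3287 in → use 3/8 in.

w = 3/8 in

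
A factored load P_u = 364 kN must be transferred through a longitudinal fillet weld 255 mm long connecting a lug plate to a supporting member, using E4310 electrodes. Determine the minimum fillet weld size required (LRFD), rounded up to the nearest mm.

E43XX → F_EXX = 430 MPa.
Total weld length L = 255 mm.
Required throat t_e = P_u / (φ × 0.6 F_EXX × L) = 364 / (0.75 × 0.6 × 430 × 255 × 10⁻³) = 7.377 mm.
Required leg w = t_e / 0.707 = 10.43 mm → use 11 mm.

w = 11 mm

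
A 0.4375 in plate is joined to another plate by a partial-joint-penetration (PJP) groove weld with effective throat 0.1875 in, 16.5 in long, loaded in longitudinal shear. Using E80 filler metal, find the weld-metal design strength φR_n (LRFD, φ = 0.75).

E80XX → F_EXX = 80 ksi.
Effective throat (given) t_e = 0.1875 in.
A_we = 0.1875 × 16.5 = 3.094 in².
F_nw = 0.6 F_EXX = 48 ksi.
φR_n = 0.75 × 48 × 3.094 = 111.4 kips.

φR_n ≈ 111 kips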